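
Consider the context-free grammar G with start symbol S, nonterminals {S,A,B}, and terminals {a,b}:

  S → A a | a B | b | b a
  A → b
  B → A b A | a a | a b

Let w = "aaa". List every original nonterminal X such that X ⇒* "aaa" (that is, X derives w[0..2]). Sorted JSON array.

CNF form of G:
  S -> A T1 | T0 T1 | T1 B | b
  A -> b
  B -> A X2 | T1 T0 | T1 T1
  T0 -> b
  T1 -> a
  X2 -> T0 A

Fill CYK table bottom-up (cells [i..j] with 0 ≤ i ≤ j ≤ 2 only):
  [0..0]={T1}  "a"  orig:{}
  [1..1]={T1}  "a"  orig:{}
  [2..2]={T1}  "a"  orig:{}
  [0..1]={B}  "aa"
  [1..2]={B}  "aa"
  [0..2]={S}  "aaa"

Original NTs in T[0,2] deriving "aaa": ["S"]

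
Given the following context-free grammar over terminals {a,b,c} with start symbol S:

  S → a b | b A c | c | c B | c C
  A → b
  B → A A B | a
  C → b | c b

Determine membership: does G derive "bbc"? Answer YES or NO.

Convert to CNF:
  S -> T0 B | T0 C | T1 X4 | T2 T1 | c
  A -> b
  B -> A X3 | a
  C -> T0 T1 | b
  T0 -> c
  T1 -> b
  T2 -> a
  X3 -> A B
  X4 -> A T0

CYK fill:
  cell(0,0) b: {A,C,T1}  orig:{A,C}
  cell(1,1) b: {A,C,T1}  orig:{A,C}
  cell(2,2) c: {S,T0}  orig:{S}
  cell(0,1) bb: ∅
  cell(1,2) bc: {X4}  orig:{}
  cell(0,2) bbc: {S}

S ∈ T[0,2] ⇒ YES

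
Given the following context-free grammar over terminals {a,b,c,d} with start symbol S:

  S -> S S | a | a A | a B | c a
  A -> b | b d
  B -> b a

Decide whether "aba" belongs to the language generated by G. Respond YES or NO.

CNF form of G:
  S -> S S | T2 A | T2 B | T3 T2 | a
  A -> T0 T1 | b
  B -> T0 T2
  T0 -> b
  T1 -> d
  T2 -> a
  T3 -> c

Fill CYK table bottom-up:
  T[0,0] 'a' = {S,T2}  orig:{S}
  T[1,1] 'b' = {A,T0}  orig:{A}
  T[2,2] 'a' = {S,T2}  orig:{S}
  T[0,1] 'ab' = {S}
  T[1,2] 'ba' = {B}
  T[0,2] 'aba' = {S}

S ∈ T[0,2] ⇒ YES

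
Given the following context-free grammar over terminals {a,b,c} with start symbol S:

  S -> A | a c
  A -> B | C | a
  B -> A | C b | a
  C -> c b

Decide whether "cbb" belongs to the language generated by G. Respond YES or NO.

Convert to CNF:
  S -> C T0 | T1 T0 | T2 T1 | a
  A -> C T0 | T1 T0 | a
  B -> C T0 | T1 T0 | a
  C -> T1 T0
  T0 -> b
  T1 -> c
  T2 -> a

CYK fill:
  cell(0,0) c: {T1}  orig:{}
  cell(1,1) b: {T0}  orig:{}
  cell(2,2) b: {T0}  orig:{}
  cell(0,1) cb: {A,B,C,S}
  cell(1,2) bb: ∅
  cell(0,2) cbb: {A,B,S}

S ∈ T[0,2] ⇒ YES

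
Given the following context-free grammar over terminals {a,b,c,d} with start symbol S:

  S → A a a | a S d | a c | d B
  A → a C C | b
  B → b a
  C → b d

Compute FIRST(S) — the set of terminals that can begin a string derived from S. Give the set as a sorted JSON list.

Compute FIRST by fixpoint:
iter 1:
  A via A→a C C: +{a}
  A via A→b: +{b}
  B via B→b a: +{b}
  C via C→b d: +{b}
  S via S→A a a: +{a,b}
  S via S→d B: +{d}
  S: {a,b,d}  A: {a,b}  B: {b}  C: {b}
iter 2: done
  S: {a,b,d}  A: {a,b}  B: {b}  C: {b}

FIRST(S) = ["a", "b", "d"]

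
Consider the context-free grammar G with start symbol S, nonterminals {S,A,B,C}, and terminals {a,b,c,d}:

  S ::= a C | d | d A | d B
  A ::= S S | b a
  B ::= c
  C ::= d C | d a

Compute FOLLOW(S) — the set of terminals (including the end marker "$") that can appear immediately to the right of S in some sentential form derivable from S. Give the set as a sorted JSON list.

FIRST sets, iterate to fixpoint:
pass 1:
  A via A→b a: +{b}
  B via B→c: +{c}
  C via C→d C: +{d}
  S via S→a C: +{a}
  S via S→d: +{d}
  S: {a,d}  A: {b}  B: {c}  C: {d}
pass 2:
  A via A→S S: +{a,d}
  S: {a,d}  A: {a,b,d}  B: {c}  C: {d}
pass 3: — fixpoint
  S: {a,d}  A: {a,b,d}  B: {c}  C: {d}

FOLLOW iteration:
seed FOLLOW(S) with $
iter 1:
  A→S S: FOLLOW(S) ⊇ FIRST(S) = {a,d}; new: +{a,d}
  S→a C: FOLLOW(C) ⊇ FOLLOW(S) ⊇ {$,a,d}; new: +{$,a,d}
  S→d A: FOLLOW(A) ⊇ FOLLOW(S) ⊇ {$,a,d}; new: +{$,a,d}
  S→d B: FOLLOW(B) ⊇ FOLLOW(S) ⊇ {$,a,d}; new: +{$,a,d}
  FOLLOW[S]={$,a,d}  FOLLOW[A]={$,a,d}  FOLLOW[B]={$,a,d}  FOLLOW[C]={$,a,d}
iter 2: (stable)
  FOLLOW[S]={$,a,d}  FOLLOW[A]={$,a,d}  FOLLOW[B]={$,a,d}  FOLLOW[C]={$,a,d}

FOLLOW(S) = ["$", "a", "d"]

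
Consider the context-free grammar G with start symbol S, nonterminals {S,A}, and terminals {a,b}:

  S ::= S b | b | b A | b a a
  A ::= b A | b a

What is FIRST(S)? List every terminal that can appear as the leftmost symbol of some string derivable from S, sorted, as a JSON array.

FIRST sets, iterate to fixpoint:
pass 1:
  A via A→b A: +{b}
  S via S→b: +{b}
  S: {b}  A: {b}
pass 2: — fixpoint
  S: {b}  A: {b}

FIRST(S) = ["b"]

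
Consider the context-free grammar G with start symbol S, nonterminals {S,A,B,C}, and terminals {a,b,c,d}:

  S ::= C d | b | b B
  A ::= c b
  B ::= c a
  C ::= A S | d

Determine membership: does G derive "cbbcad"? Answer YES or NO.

Convert to CNF:
  S -> C T3 | T1 B | b
  A -> T0 T1
  B -> T0 T2
  C -> A S | d
  T0 -> c
  T1 -> b
  T2 -> a
  T3 -> d

Fill CYK table bottom-up:
  T[0,0] 'c' = {T0}  orig:{}
  T[1,1] 'b' = {S,T1}  orig:{S}
  T[2,2] 'b' = {S,T1}  orig:{S}
  T[3,3] 'c' = {T0}  orig:{}
  T[4,4] 'a' = {T2}  orig:{}
  T[5,5] 'd' = {C,T3}  orig:{C}
  T[0,1] 'cb' = {A}
  T[1,2] 'bb' = ∅
  T[2,3] 'bc' = ∅
  T[3,4] 'ca' = {B}
  T[4,5] 'ad' = ∅
  T[0,2] 'cbb' = {C}
  T[1,3] 'bbc' = ∅
  T[2,4] 'bca' = {S}
  T[3,5] 'cad' = ∅
  T[0,3] 'cbbc' = ∅
  T[1,4] 'bbca' = ∅
  T[2,5] 'bcad' = ∅
  T[0,4] 'cbbca' = {C}
  T[1,5] 'bbcad' = ∅
  T[0,5] 'cbbcad' = {S}

S ∈ T[0,5] ⇒ YES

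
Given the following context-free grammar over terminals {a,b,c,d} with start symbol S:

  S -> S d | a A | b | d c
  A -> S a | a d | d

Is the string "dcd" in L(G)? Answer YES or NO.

CNF form of G:
  S -> S T1 | T0 A | T1 T2 | b
  A -> S T0 | T0 T1 | d
  T0 -> a
  T1 -> d
  T2 -> c

Fill CYK table bottom-up:
  cell(0,0) d: {A,T1}  orig:{A}
  cell(1,1) c: {T2}  orig:{}
  cell(2,2) d: {A,T1}  orig:{A}
  cell(0,1) dc: {S}
  cell(1,2) cd: ∅
  cell(0,2) dcd: {S}

S ∈ T[0,2] ⇒ YES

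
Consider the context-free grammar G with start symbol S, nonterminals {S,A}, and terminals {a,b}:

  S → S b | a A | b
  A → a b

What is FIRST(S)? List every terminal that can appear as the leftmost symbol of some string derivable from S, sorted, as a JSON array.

FIRST sets, iterate to fixpoint:
iter 1:
  A via A→a b: +{a}
  S via S→a A: +{a}
  S via S→b: +{b}
  FIRST[S]={a,b}  FIRST[A]={a}
iter 2: (stable)
  FIRST[S]={a,b}  FIRST[A]={a}

FIRST(S) = ["a", "b"]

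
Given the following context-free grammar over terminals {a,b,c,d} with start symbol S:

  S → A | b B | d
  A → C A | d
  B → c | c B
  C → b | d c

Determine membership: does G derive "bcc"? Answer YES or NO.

CNF form of G:
  S -> C A | T2 B | d
  A -> C A | d
  B -> T0 B | c
  C -> T1 T0 | b
  T0 -> c
  T1 -> d
  T2 -> b

Fill CYK table bottom-up:
  cell(0,0) b: {C,T2}  orig:{C}
  cell(1,1) c: {B,T0}  orig:{B}
  cell(2,2) c: {B,T0}  orig:{B}
  cell(0,1) bc: {S}
  cell(1,2) cc: {B}
  cell(0,2) bcc: {S}

S ∈ T[0,2] ⇒ YES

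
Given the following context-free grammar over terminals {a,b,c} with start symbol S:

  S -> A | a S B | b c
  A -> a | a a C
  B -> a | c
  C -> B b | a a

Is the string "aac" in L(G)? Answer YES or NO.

CNF form of G:
  S -> T0 X4 | T0 X5 | T1 T2 | a
  A -> T0 X3 | a
  B -> a | c
  C -> B T1 | T0 T0
  T0 -> a
  T1 -> b
  T2 -> c
  X3 -> T0 C
  X4 -> S B
  X5 -> T0 C

Fill CYK table bottom-up:
  T[0,0] 'a' = {A,B,S,T0}  orig:{A,B,S}
  T[1,1] 'a' = {A,B,S,T0}  orig:{A,B,S}
  T[2,2] 'c' = {B,T2}  orig:{B}
  T[0,1] 'aa' = {C,X4}  orig:{C}
  T[1,2] 'ac' = {X4}  orig:{}
  T[0,2] 'aac' = {S}

S ∈ T[0,2] ⇒ YES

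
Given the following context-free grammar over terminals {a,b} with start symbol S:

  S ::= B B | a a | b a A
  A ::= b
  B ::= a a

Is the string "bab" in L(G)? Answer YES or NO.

CNF form of G:
  S -> B B | T0 T0 | T1 X2
  A -> b
  B -> T0 T0
  T0 -> a
  T1 -> b
  X2 -> T0 A

Fill CYK table bottom-up:
  [0..0]={A,T1}  "b"  orig:{A}
  [1..1]={T0}  "a"  orig:{}
  [2..2]={A,T1}  "b"  orig:{A}
  [0..1]=∅  "ba"
  [1..2]={X2}  "ab"  orig:{}
  [0..2]={S}  "bab"

S ∈ T[0,2] ⇒ YES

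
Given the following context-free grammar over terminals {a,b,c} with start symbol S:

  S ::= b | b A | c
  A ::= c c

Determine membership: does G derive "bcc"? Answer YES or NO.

Convert to CNF:
  S -> T1 A | b | c
  A -> T0 T0
  T0 -> c
  T1 -> b

CYK fill:
  cell(0,0) b: {S,T1}  orig:{S}
  cell(1,1) c: {S,T0}  orig:{S}
  cell(2,2) c: {S,T0}  orig:{S}
  cell(0,1) bc: ∅
  cell(1,2) cc: {A}
  cell(0,2) bcc: {S}

S ∈ T[0,2] ⇒ YES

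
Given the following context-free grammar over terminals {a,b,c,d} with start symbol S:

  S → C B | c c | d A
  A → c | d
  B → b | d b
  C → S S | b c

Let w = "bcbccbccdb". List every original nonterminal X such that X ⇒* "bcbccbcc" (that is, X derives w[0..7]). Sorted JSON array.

Convert to CNF:
  S -> C B | T0 A | T2 T2
  A -> c | d
  B -> T0 T1 | b
  C -> S S | T1 T2
  T0 -> d
  T1 -> b
  T2 -> c

CYK fill (cells [i..j] with 0 ≤ i ≤ j ≤ 7 only):
  T[0,0] 'b' = {B,T1}  orig:{B}
  T[1,1] 'c' = {A,T2}  orig:{A}
  T[2,2] 'b' = {B,T1}  orig:{B}
  T[3,3] 'c' = {A,T2}  orig:{A}
  T[4,4] 'c' = {A,T2}  orig:{A}
  T[5,5] 'b' = {B,T1}  orig:{B}
  T[6,6] 'c' = {A,T2}  orig:{A}
  T[7,7] 'c' = {A,T2}  orig:{A}
  T[0,1] 'bc' = {C}
  T[1,2] 'cb' = ∅
  T[2,3] 'bc' = {C}
  T[3,4] 'cc' = {S}
  T[4,5] 'cb' = ∅
  T[5,6] 'bc' = {C}
  T[6,7] 'cc' = {S}
  T[0,2] 'bcb' = {S}
  T[1,3] 'cbc' = ∅
  T[2,4] 'bcc' = ∅
  T[3,5] 'ccb' = ∅
  T[4,6] 'cbc' = ∅
  T[5,7] 'bcc' = ∅
  T[0,3] 'bcbc' = ∅
  T[1,4] 'cbcc' = ∅
  T[2,5] 'bccb' = ∅
  T[3,6] 'ccbc' = ∅
  T[4,7] 'cbcc' = ∅
  T[0,4] 'bcbcc' = {C}
  T[1,5] 'cbccb' = ∅
  T[2,6] 'bccbc' = ∅
  T[3,7] 'ccbcc' = ∅
  T[0,5] 'bcbccb' = {S}
  T[1,6] 'cbccbc' = ∅
  T[2,7] 'bccbcc' = ∅
  T[0,6] 'bcbccbc' = ∅
  T[1,7] 'cbccbcc' = ∅
  T[0,7] 'bcbccbcc' = {C}

Original NTs in T[0,7] deriving "bcbccbcc": ["C"]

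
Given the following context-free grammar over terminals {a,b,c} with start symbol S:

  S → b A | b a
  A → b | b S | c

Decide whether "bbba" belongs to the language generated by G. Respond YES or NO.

Convert to CNF:
  S -> T0 A | T0 T1
  A -> T0 S | b | c
  T0 -> b
  T1 -> a

CYK fill:
  cell(0,0) b: {A,T0}  orig:{A}
  cell(1,1) b: {A,T0}  orig:{A}
  cell(2,2) b: {A,T0}  orig:{A}
  cell(3,3) a: {T1}  orig:{}
  cell(0,1) bb: {S}
  cell(1,2) bb: {S}
  cell(2,3) ba: {S}
  cell(0,2) bbb: {A}
  cell(1,3) bba: {A}
  cell(0,3) bbba: {S}

S ∈ T[0,3] ⇒ YES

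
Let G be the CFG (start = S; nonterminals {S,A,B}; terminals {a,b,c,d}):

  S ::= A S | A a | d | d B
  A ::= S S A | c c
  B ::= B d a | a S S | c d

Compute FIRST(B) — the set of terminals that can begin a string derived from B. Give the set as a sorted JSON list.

FIRST sets, iterate to fixpoint:
pass 1:
  A via A→c c: +{c}
  B via B→a S S: +{a}
  B via B→c d: +{c}
  S via S→A S: +{c}
  S via S→d: +{d}
  S: {c,d}  A: {c}  B: {a,c}
pass 2:
  A via A→S S A: +{d}
  S: {c,d}  A: {c,d}  B: {a,c}
pass 3: — fixpoint
  S: {c,d}  A: {c,d}  B: {a,c}

FIRST(B) = ["a", "c"]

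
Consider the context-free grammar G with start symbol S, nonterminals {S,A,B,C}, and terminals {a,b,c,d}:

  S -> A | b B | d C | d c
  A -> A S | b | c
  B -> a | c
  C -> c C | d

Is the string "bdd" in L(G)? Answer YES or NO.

Convert to CNF:
  S -> A S | T1 B | T2 C | T2 T0 | b | c
  A -> A S | b | c
  B -> a | c
  C -> T0 C | d
  T0 -> c
  T1 -> b
  T2 -> d

Fill CYK table bottom-up:
  T[0,0] 'b' = {A,S,T1}  orig:{A,S}
  T[1,1] 'd' = {C,T2}  orig:{C}
  T[2,2] 'd' = {C,T2}  orig:{C}
  T[0,1] 'bd' = ∅
  T[1,2] 'dd' = {S}
  T[0,2] 'bdd' = {A,S}

S ∈ T[0,2] ⇒ YES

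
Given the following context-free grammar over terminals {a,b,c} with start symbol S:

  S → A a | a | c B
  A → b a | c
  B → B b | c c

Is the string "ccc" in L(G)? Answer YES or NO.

CNF form of G:
  S -> A T1 | T2 B | a
  A -> T0 T1 | c
  B -> B T0 | T2 T2
  T0 -> b
  T1 -> a
  T2 -> c

CYK table (by increasing span):
  T[0,0] 'c' = {A,T2}  orig:{A}
  T[1,1] 'c' = {A,T2}  orig:{A}
  T[2,2] 'c' = {A,T2}  orig:{A}
  T[0,1] 'cc' = {B}
  T[1,2] 'cc' = {B}
  T[0,2] 'ccc' = {S}

S ∈ T[0,2] ⇒ YES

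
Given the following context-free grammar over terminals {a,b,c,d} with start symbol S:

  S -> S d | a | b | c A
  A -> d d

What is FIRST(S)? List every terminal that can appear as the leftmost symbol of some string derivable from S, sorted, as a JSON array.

FIRST sets, iterate to fixpoint:
round 1:
  A via A→d d: +{d}
  S via S→a: +{a}
  S via S→b: +{b}
  S via S→c A: +{c}
  FIRST(S)={a,b,c}  FIRST(A)={d}
round 2: — fixpoint
  FIRST(S)={a,b,c}  FIRST(A)={d}

FIRST(S) = ["a", "b", "c"]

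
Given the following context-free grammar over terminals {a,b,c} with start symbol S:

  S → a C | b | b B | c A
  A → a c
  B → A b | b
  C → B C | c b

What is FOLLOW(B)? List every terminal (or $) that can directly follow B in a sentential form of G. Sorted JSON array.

FIRST sets, iterate to fixpoint:
round 1:
  A via A→a c: +{a}
  B via B→A b: +{a}
  B via B→b: +{b}
  C via C→B C: +{a,b}
  C via C→c b: +{c}
  S via S→a C: +{a}
  S via S→b: +{b}
  S via S→c A: +{c}
  FIRST(S)={a,b,c}  FIRST(A)={a}  FIRST(B)={a,b}  FIRST(C)={a,b,c}
round 2: — fixpoint
  FIRST(S)={a,b,c}  FIRST(A)={a}  FIRST(B)={a,b}  FIRST(C)={a,b,c}

FOLLOW iteration:
FOLLOW(S) := {$}
pass 1:
  B→A b: FOLLOW(A) ⊇ FIRST(b) = {b}; new: +{b}
  C→B C: FOLLOW(B) ⊇ FIRST(C) = {a,b,c}; new: +{a,b,c}
  S→a C: FOLLOW(C) ⊇ FOLLOW(S) ⊇ {$}; new: +{$}
  S→b B: FOLLOW(B) ⊇ FOLLOW(S) ⊇ {$}; new: +{$}
  S→c A: FOLLOW(A) ⊇ FOLLOW(S) ⊇ {$}; new: +{$}
  S: {$}  A: {$,b}  B: {$,a,b,c}  C: {$}
pass 2: (no change)
  S: {$}  A: {$,b}  B: {$,a,b,c}  C: {$}

FOLLOW(B) = ["$", "a", "b", "c"]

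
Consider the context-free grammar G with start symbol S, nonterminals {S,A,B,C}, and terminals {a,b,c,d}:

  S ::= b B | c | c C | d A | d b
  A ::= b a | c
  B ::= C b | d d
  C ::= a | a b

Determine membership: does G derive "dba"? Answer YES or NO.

CNF form of G:
  S -> T0 B | T2 A | T2 T0 | T3 C | c
  A -> T0 T1 | c
  B -> C T0 | T2 T2
  C -> T1 T0 | a
  T0 -> b
  T1 -> a
  T2 -> d
  T3 -> c

Fill CYK table bottom-up:
  cell(0,0) d: {T2}  orig:{}
  cell(1,1) b: {T0}  orig:{}
  cell(2,2) a: {C,T1}  orig:{C}
  cell(0,1) db: {S}
  cell(1,2) ba: {A}
  cell(0,2) dba: {S}

S ∈ T[0,2] ⇒ YES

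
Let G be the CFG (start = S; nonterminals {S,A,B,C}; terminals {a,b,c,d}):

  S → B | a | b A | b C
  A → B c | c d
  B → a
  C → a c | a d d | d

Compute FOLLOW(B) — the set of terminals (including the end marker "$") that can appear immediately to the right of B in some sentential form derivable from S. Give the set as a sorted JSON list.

FIRST sets, iterate to fixpoint:
round 1:
  A via A→c d: +{c}
  B via B→a: +{a}
  C via C→a c: +{a}
  C via C→d: +{d}
  S via S→B: +{a}
  S via S→b A: +{b}
  S: {a,b}  A: {c}  B: {a}  C: {a,d}
round 2:
  A via A→B c: +{a}
  S: {a,b}  A: {a,c}  B: {a}  C: {a,d}
round 3: (no change)
  S: {a,b}  A: {a,c}  B: {a}  C: {a,d}

FOLLOW sets:
seed FOLLOW(S) with $
round 1:
  A→B c: FOLLOW(B) ⊇ FIRST(c) = {c}; new: +{c}
  S→B: FOLLOW(B) ⊇ FOLLOW(S) ⊇ {$}; new: +{$}
  S→b A: FOLLOW(A) ⊇ FOLLOW(S) ⊇ {$}; new: +{$}
  S→b C: FOLLOW(C) ⊇ FOLLOW(S) ⊇ {$}; new: +{$}
  S: {$}  A: {$}  B: {$,c}  C: {$}
round 2: (no change)
  S: {$}  A: {$}  B: {$,c}  C: {$}

FOLLOW(B) = ["$", "c"]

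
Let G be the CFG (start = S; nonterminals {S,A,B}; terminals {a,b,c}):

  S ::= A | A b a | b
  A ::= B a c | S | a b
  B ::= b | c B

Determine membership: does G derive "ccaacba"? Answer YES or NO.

CNF form of G:
  S -> A X5 | B X6 | T1 T0 | b
  A -> A X3 | B X4 | T1 T0 | b
  B -> T2 B | b
  T0 -> b
  T1 -> a
  T2 -> c
  X3 -> T0 T1
  X4 -> T1 T2
  X5 -> T0 T1
  X6 -> T1 T2

CYK table (by increasing span):
  T[0,0] 'c' = {T2}  orig:{}
  T[1,1] 'c' = {T2}  orig:{}
  T[2,2] 'a' = {T1}  orig:{}
  T[3,3] 'a' = {T1}  orig:{}
  T[4,4] 'c' = {T2}  orig:{}
  T[5,5] 'b' = {A,B,S,T0}  orig:{A,B,S}
  T[6,6] 'a' = {T1}  orig:{}
  T[0,1] 'cc' = ∅
  T[1,2] 'ca' = ∅
  T[2,3] 'aa' = ∅
  T[3,4] 'ac' = {X4,X6}  orig:{}
  T[4,5] 'cb' = {B}
  T[5,6] 'ba' = {X3,X5}  orig:{}
  T[0,2] 'cca' = ∅
  T[1,3] 'caa' = ∅
  T[2,4] 'aac' = ∅
  T[3,5] 'acb' = ∅
  T[4,6] 'cba' = ∅
  T[0,3] 'ccaa' = ∅
  T[1,4] 'caac' = ∅
  T[2,5] 'aacb' = ∅
  T[3,6] 'acba' = ∅
  T[0,4] 'ccaac' = ∅
  T[1,5] 'caacb' = ∅
  T[2,6] 'aacba' = ∅
  T[0,5] 'ccaacb' = ∅
  T[1,6] 'caacba' = ∅
  T[0,6] 'ccaacba' = ∅

S ∉ T[0,6] ⇒ NO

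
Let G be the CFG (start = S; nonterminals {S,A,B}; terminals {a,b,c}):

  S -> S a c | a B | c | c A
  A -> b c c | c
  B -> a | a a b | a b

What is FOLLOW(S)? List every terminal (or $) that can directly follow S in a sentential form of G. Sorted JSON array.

FIRST sets, iterate to fixpoint:
round 1:
  A via A→b c c: +{b}
  A via A→c: +{c}
  B via B→a: +{a}
  S via S→a B: +{a}
  S via S→c: +{c}
  FIRST[S]={a,c}  FIRST[A]={b,c}  FIRST[B]={a}
round 2: (stable)
  FIRST[S]={a,c}  FIRST[A]={b,c}  FIRST[B]={a}

Compute FOLLOW by fixpoint:
FOLLOW(S) := {$}
pass 1:
  S→S a c: FOLLOW(S) ⊇ FIRST(a) = {a}; new: +{a}
  S→a B: FOLLOW(B) ⊇ FOLLOW(S) ⊇ {$,a}; new: +{$,a}
  S→c A: FOLLOW(A) ⊇ FOLLOW(S) ⊇ {$,a}; new: +{$,a}
  FOLLOW[S]={$,a}  FOLLOW[A]={$,a}  FOLLOW[B]={$,a}
pass 2: — fixpoint
  FOLLOW[S]={$,a}  FOLLOW[A]={$,a}  FOLLOW[B]={$,a}

FOLLOW(S) = ["$", "a"]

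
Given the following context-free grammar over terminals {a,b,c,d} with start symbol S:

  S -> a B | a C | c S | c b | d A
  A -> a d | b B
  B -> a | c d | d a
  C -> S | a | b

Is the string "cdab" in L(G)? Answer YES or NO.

Convert to CNF:
  S -> T0 B | T0 C | T1 A | T3 S | T3 T2
  A -> T0 T1 | T2 B
  B -> T1 T0 | T3 T1 | a
  C -> T0 B | T0 C | T1 A | T3 S | T3 T2 | a | b
  T0 -> a
  T1 -> d
  T2 -> b
  T3 -> c

CYK fill:
  [0..0]={T3}  "c"  orig:{}
  [1..1]={T1}  "d"  orig:{}
  [2..2]={B,C,T0}  "a"  orig:{B,C}
  [3..3]={C,T2}  "b"  orig:{C}
  [0..1]={B}  "cd"
  [1..2]={B}  "da"
  [2..3]={C,S}  "ab"
  [0..2]=∅  "cda"
  [1..3]=∅  "dab"
  [0..3]=∅  "cdab"

S ∉ T[0,3] ⇒ NO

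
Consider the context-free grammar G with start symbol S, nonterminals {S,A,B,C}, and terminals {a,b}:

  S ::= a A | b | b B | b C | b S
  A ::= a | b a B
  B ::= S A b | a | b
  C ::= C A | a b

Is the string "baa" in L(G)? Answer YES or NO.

CNF form of G:
  S -> T0 B | T0 C | T0 S | T1 A | b
  A -> T0 X2 | a
  B -> S X3 | a | b
  C -> C A | T1 T0
  T0 -> b
  T1 -> a
  X2 -> T1 B
  X3 -> A T0

CYK table (by increasing span):
  T[0,0] 'b' = {B,S,T0}  orig:{B,S}
  T[1,1] 'a' = {A,B,T1}  orig:{A,B}
  T[2,2] 'a' = {A,B,T1}  orig:{A,B}
  T[0,1] 'ba' = {S}
  T[1,2] 'aa' = {S,X2}  orig:{S}
  T[0,2] 'baa' = {A,S}

S ∈ T[0,2] ⇒ YES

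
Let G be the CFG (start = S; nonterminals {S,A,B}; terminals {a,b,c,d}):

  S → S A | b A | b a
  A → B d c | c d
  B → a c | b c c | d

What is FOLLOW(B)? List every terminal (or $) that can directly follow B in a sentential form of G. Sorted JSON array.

FIRST sets, iterate to fixpoint:
round 1:
  A via A→c d: +{c}
  B via B→a c: +{a}
  B via B→b c c: +{b}
  B via B→d: +{d}
  S via S→b A: +{b}
  FIRST[S]={b}  FIRST[A]={c}  FIRST[B]={a,b,d}
round 2:
  A via A→B d c: +{a,b,d}
  FIRST[S]={b}  FIRST[A]={a,b,c,d}  FIRST[B]={a,b,d}
round 3: done
  FIRST[S]={b}  FIRST[A]={a,b,c,d}  FIRST[B]={a,b,d}

Compute FOLLOW by fixpoint:
FOLLOW(S) := {$}
round 1:
  A→B d c: FOLLOW(B) ⊇ FIRST(d) = {d}; new: +{d}
  S→S A: FOLLOW(S) ⊇ FIRST(A) = {a,b,c,d}; new: +{a,b,c,d}
  S→S A: FOLLOW(A) ⊇ FOLLOW(S) ⊇ {$,a,b,c,d}; new: +{$,a,b,c,d}
  FOLLOW(S)={$,a,b,c,d}  FOLLOW(A)={$,a,b,c,d}  FOLLOW(B)={d}
round 2: (stable)
  FOLLOW(S)={$,a,b,c,d}  FOLLOW(A)={$,a,b,c,d}  FOLLOW(B)={d}

FOLLOW(B) = ["d"]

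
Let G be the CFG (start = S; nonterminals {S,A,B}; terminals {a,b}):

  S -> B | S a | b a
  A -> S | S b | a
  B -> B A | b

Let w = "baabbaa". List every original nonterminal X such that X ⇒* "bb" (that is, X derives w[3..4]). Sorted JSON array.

Convert to CNF:
  S -> B A | S T0 | T1 T0 | b
  A -> B A | S T0 | S T1 | T1 T0 | a | b
  B -> B A | b
  T0 -> a
  T1 -> b

CYK fill, restricted to cells inside w[3..4]:
  [3..3]={A,B,S,T1}  "b"  orig:{A,B,S}
  [4..4]={A,B,S,T1}  "b"  orig:{A,B,S}
  [3..4]={A,B,S}  "bb"

Original NTs in T[3,4] deriving "bb": ["A", "B", "S"]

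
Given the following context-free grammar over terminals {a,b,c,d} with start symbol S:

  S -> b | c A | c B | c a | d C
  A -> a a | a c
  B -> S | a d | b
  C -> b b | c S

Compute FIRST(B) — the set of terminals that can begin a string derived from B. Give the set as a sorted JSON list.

FIRST iteration:
round 1:
  A via A→a a: +{a}
  B via B→a d: +{a}
  B via B→b: +{b}
  C via C→b b: +{b}
  C via C→c S: +{c}
  S via S→b: +{b}
  S via S→c A: +{c}
  S via S→d C: +{d}
  S: {b,c,d}  A: {a}  B: {a,b}  C: {b,c}
round 2:
  B via B→S: +{c,d}
  S: {b,c,d}  A: {a}  B: {a,b,c,d}  C: {b,c}
round 3: (stable)
  S: {b,c,d}  A: {a}  B: {a,b,c,d}  C: {b,c}

FIRST(B) = ["a", "b", "c", "d"]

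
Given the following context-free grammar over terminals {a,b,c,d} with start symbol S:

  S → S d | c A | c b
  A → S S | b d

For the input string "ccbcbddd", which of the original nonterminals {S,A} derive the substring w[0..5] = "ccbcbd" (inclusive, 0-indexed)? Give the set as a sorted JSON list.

Convert to CNF:
  S -> S T1 | T2 A | T2 T0
  A -> S S | T0 T1
  T0 -> b
  T1 -> d
  T2 -> c

CYK fill — only the sub-triangle for w[0..5]:
  cell(0,0) c: {T2}  orig:{}
  cell(1,1) c: {T2}  orig:{}
  cell(2,2) b: {T0}  orig:{}
  cell(3,3) c: {T2}  orig:{}
  cell(4,4) b: {T0}  orig:{}
  cell(5,5) d: {T1}  orig:{}
  cell(0,1) cc: ∅
  cell(1,2) cb: {S}
  cell(2,3) bc: ∅
  cell(3,4) cb: {S}
  cell(4,5) bd: {A}
  cell(0,2) ccb: ∅
  cell(1,3) cbc: ∅
  cell(2,4) bcb: ∅
  cell(3,5) cbd: {S}
  cell(0,3) ccbc: ∅
  cell(1,4) cbcb: {A}
  cell(2,5) bcbd: ∅
  cell(0,4) ccbcb: {S}
  cell(1,5) cbcbd: {A}
  cell(0,5) ccbcbd: {S}

Original NTs in T[0,5] deriving "ccbcbd": ["S"]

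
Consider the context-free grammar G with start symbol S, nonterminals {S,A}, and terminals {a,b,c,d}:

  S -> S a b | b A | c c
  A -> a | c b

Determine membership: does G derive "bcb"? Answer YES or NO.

Convert to CNF:
  S -> S X3 | T0 T0 | T1 A
  A -> T0 T1 | a
  T0 -> c
  T1 -> b
  T2 -> a
  X3 -> T2 T1

CYK fill:
  T[0,0] 'b' = {T1}  orig:{}
  T[1,1] 'c' = {T0}  orig:{}
  T[2,2] 'b' = {T1}  orig:{}
  T[0,1] 'bc' = ∅
  T[1,2] 'cb' = {A}
  T[0,2] 'bcb' = {S}

S ∈ T[0,2] ⇒ YES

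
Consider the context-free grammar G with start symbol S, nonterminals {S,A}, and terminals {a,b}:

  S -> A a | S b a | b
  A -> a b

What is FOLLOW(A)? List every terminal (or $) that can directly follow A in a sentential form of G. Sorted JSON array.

FIRST iteration:
round 1:
  A via A→a b: +{a}
  S via S→A a: +{a}
  S via S→b: +{b}
  FIRST(S)={a,b}  FIRST(A)={a}
round 2: (no change)
  FIRST(S)={a,b}  FIRST(A)={a}

FOLLOW iteration:
FOLLOW(S) := {$}
round 1:
  S→A a: FOLLOW(A) ⊇ FIRST(a) = {a}; new: +{a}
  S→S b a: FOLLOW(S) ⊇ FIRST(b) = {b}; new: +{b}
  FOLLOW[S]={$,b}  FOLLOW[A]={a}
round 2: (stable)
  FOLLOW[S]={$,b}  FOLLOW[A]={a}

FOLLOW(A) = ["a"]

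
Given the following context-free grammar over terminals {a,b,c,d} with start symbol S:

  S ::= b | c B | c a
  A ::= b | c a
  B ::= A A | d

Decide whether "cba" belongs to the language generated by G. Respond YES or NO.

CNF form of G:
  S -> T0 B | T0 T1 | b
  A -> T0 T1 | b
  B -> A A | d
  T0 -> c
  T1 -> a

CYK table (by increasing span):
  [0..0]={T0}  "c"  orig:{}
  [1..1]={A,S}  "b"
  [2..2]={T1}  "a"  orig:{}
  [0..1]=∅  "cb"
  [1..2]=∅  "ba"
  [0..2]=∅  "cba"

S ∉ T[0,2] ⇒ NO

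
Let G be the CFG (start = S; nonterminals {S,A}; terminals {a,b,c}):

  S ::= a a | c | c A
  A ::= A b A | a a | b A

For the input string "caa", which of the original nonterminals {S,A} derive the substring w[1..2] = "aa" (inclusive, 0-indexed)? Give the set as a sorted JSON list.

CNF form of G:
  S -> T1 T1 | T2 A | c
  A -> A X3 | T0 A | T1 T1
  T0 -> b
  T1 -> a
  T2 -> c
  X3 -> T0 A

CYK table (by increasing span) (cells [i..j] with 1 ≤ i ≤ j ≤ 2 only):
  T[1,1] 'a' = {T1}  orig:{}
  T[2,2] 'a' = {T1}  orig:{}
  T[1,2] 'aa' = {A,S}

Original NTs in T[1,2] deriving "aa": ["A", "S"]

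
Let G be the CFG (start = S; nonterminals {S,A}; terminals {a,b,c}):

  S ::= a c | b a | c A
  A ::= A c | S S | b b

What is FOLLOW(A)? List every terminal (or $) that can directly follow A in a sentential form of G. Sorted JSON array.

FIRST iteration:
[1]
  A via A→b b: +{b}
  S via S→a c: +{a}
  S via S→b a: +{b}
  S via S→c A: +{c}
  S: {a,b,c}  A: {b}
[2]
  A via A→S S: +{a,c}
  S: {a,b,c}  A: {a,b,c}
[3] — fixpoint
  S: {a,b,c}  A: {a,b,c}

FOLLOW sets:
initialize: $ ∈ FOLLOW(S)
iter 1:
  A→A c: FOLLOW(A) ⊇ FIRST(c) = {c}; new: +{c}
  A→S S: FOLLOW(S) ⊇ FIRST(S) = {a,b,c}; new: +{a,b,c}
  S→c A: FOLLOW(A) ⊇ FOLLOW(S) ⊇ {$,a,b,c}; new: +{$,a,b}
  FOLLOW(S)={$,a,b,c}  FOLLOW(A)={$,a,b,c}
iter 2: (no change)
  FOLLOW(S)={$,a,b,c}  FOLLOW(A)={$,a,b,c}

FOLLOW(A) = ["$", "a", "b", "c"]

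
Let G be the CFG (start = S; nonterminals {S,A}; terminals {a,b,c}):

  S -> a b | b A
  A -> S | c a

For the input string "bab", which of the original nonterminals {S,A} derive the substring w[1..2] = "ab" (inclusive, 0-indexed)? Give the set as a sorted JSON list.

CNF form of G:
  S -> T0 T1 | T1 A
  A -> T0 T1 | T1 A | T2 T0
  T0 -> a
  T1 -> b
  T2 -> c

CYK table (by increasing span), restricted to cells inside w[1..2]:
  [1..1]={T0}  "a"  orig:{}
  [2..2]={T1}  "b"  orig:{}
  [1..2]={A,S}  "ab"

Original NTs in T[1,2] deriving "ab": ["A", "S"]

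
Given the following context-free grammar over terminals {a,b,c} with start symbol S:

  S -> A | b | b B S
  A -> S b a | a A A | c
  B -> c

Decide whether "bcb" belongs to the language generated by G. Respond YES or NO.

CNF form of G:
  S -> S X4 | T0 X6 | T1 X5 | b | c
  A -> S X2 | T1 X3 | c
  B -> c
  T0 -> b
  T1 -> a
  X2 -> T0 T1
  X3 -> A A
  X4 -> T0 T1
  X5 -> A A
  X6 -> B S

CYK fill:
  T[0,0] 'b' = {S,T0}  orig:{S}
  T[1,1] 'c' = {A,B,S}
  T[2,2] 'b' = {S,T0}  orig:{S}
  T[0,1] 'bc' = ∅
  T[1,2] 'cb' = {X6}  orig:{}
  T[0,2] 'bcb' = {S}

S ∈ T[0,2] ⇒ YES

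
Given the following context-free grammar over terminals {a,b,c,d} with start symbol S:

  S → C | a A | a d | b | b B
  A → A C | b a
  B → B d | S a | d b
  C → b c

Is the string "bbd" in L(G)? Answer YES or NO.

Convert to CNF:
  S -> T0 B | T0 T3 | T1 A | T1 T2 | b
  A -> A C | T0 T1
  B -> B T2 | S T1 | T2 T0
  C -> T0 T3
  T0 -> b
  T1 -> a
  T2 -> d
  T3 -> c

CYK fill:
  T[0,0] 'b' = {S,T0}  orig:{S}
  T[1,1] 'b' = {S,T0}  orig:{S}
  T[2,2] 'd' = {T2}  orig:{}
  T[0,1] 'bb' = ∅
  T[1,2] 'bd' = ∅
  T[0,2] 'bbd' = ∅

S ∉ T[0,2] ⇒ NO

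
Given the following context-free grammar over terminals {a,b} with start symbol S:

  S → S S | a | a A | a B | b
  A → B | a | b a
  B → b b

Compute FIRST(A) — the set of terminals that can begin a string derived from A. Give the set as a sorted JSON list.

Compute FIRST by fixpoint:
round 1:
  A via A→a: +{a}
  A via A→b a: +{b}
  B via B→b b: +{b}
  S via S→a: +{a}
  S via S→b: +{b}
  FIRST[S]={a,b}  FIRST[A]={a,b}  FIRST[B]={b}
round 2: (stable)
  FIRST[S]={a,b}  FIRST[A]={a,b}  FIRST[B]={b}

FIRST(A) = ["a", "b"]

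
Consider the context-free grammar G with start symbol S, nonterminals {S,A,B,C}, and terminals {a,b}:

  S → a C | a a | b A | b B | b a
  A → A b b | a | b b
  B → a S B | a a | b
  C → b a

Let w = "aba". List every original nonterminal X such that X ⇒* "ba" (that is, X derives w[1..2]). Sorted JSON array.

CNF form of G:
  S -> T0 A | T0 B | T0 T1 | T1 C | T1 T1
  A -> A X2 | T0 T0 | a
  B -> T1 T1 | T1 X3 | b
  C -> T0 T1
  T0 -> b
  T1 -> a
  X2 -> T0 T0
  X3 -> S B

CYK table (by increasing span), restricted to cells inside w[1..2]:
  cell(1,1) b: {B,T0}  orig:{B}
  cell(2,2) a: {A,T1}  orig:{A}
  cell(1,2) ba: {C,S}

Original NTs in T[1,2] deriving "ba": ["C", "S"]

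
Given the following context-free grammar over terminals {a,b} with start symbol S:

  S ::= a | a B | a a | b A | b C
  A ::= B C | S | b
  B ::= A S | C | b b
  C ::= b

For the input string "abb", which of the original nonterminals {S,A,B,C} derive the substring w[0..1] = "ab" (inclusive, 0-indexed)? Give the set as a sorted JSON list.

Convert to CNF:
  S -> T0 B | T0 T0 | T1 A | T1 C | a
  A -> B C | T0 B | T0 T0 | T1 A | T1 C | a | b
  B -> A S | T1 T1 | b
  C -> b
  T0 -> a
  T1 -> b

CYK fill — only the sub-triangle for w[0..1]:
  [0..0]={A,S,T0}  "a"  orig:{A,S}
  [1..1]={A,B,C,T1}  "b"  orig:{A,B,C}
  [0..1]={A,S}  "ab"

Original NTs in T[0,1] deriving "ab": ["A", "S"]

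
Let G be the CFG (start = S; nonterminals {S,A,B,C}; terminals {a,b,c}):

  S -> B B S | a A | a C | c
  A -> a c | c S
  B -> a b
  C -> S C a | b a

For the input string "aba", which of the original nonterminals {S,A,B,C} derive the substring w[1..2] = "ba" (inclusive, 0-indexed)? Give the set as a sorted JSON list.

CNF form of G:
  S -> B X4 | T0 A | T0 C | c
  A -> T0 T1 | T1 S
  B -> T0 T2
  C -> S X3 | T2 T0
  T0 -> a
  T1 -> c
  T2 -> b
  X3 -> C T0
  X4 -> B S

CYK table (by increasing span), restricted to cells inside w[1..2]:
  T[1,1] 'b' = {T2}  orig:{}
  T[2,2] 'a' = {T0}  orig:{}
  T[1,2] 'ba' = {C}

Original NTs in T[1,2] deriving "ba": ["C"]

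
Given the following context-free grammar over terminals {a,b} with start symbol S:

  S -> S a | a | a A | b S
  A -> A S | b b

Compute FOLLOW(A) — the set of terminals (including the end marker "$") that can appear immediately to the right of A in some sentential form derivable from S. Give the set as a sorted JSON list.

FIRST sets, iterate to fixpoint:
iter 1:
  A via A→b b: +{b}
  S via S→a: +{a}
  S via S→b S: +{b}
  FIRST(S)={a,b}  FIRST(A)={b}
iter 2: (no change)
  FIRST(S)={a,b}  FIRST(A)={b}

FOLLOW sets:
seed FOLLOW(S) with $
[1]
  A→A S: FOLLOW(A) ⊇ FIRST(S) = {a,b}; new: +{a,b}
  A→A S: FOLLOW(S) ⊇ FOLLOW(A) ⊇ {a,b}; new: +{a,b}
  S→a A: FOLLOW(A) ⊇ FOLLOW(S) ⊇ {$,a,b}; new: +{$}
  FOLLOW(S)={$,a,b}  FOLLOW(A)={$,a,b}
[2] — fixpoint
  FOLLOW(S)={$,a,b}  FOLLOW(A)={$,a,b}

FOLLOW(A) = ["$", "a", "b"]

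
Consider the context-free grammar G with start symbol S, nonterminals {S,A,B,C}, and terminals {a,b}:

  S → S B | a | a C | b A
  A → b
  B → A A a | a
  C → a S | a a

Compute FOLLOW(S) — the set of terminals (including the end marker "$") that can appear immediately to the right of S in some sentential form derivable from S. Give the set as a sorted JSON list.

FIRST iteration:
pass 1:
  A via A→b: +{b}
  B via B→A A a: +{b}
  B via B→a: +{a}
  C via C→a S: +{a}
  S via S→a: +{a}
  S via S→b A: +{b}
  S: {a,b}  A: {b}  B: {a,b}  C: {a}
pass 2: done
  S: {a,b}  A: {b}  B: {a,b}  C: {a}

FOLLOW iteration:
seed FOLLOW(S) with $
iter 1:
  B→A A a: FOLLOW(A) ⊇ FIRST(A) = {b}; new: +{b}
  B→A A a: FOLLOW(A) ⊇ FIRST(a) = {a}; new: +{a}
  S→S B: FOLLOW(S) ⊇ FIRST(B) = {a,b}; new: +{a,b}
  S→S B: FOLLOW(B) ⊇ FOLLOW(S) ⊇ {$,a,b}; new: +{$,a,b}
  S→a C: FOLLOW(C) ⊇ FOLLOW(S) ⊇ {$,a,b}; new: +{$,a,b}
  S→b A: FOLLOW(A) ⊇ FOLLOW(S) ⊇ {$,a,b}; new: +{$}
  FOLLOW(S)={$,a,b}  FOLLOW(A)={$,a,b}  FOLLOW(B)={$,a,b}  FOLLOW(C)={$,a,b}
iter 2: (no change)
  FOLLOW(S)={$,a,b}  FOLLOW(A)={$,a,b}  FOLLOW(B)={$,a,b}  FOLLOW(C)={$,a,b}

FOLLOW(S) = ["$", "a", "b"]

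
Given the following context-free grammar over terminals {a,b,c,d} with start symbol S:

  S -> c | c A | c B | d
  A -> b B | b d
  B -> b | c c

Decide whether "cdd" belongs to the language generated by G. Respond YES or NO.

Convert to CNF:
  S -> T2 A | T2 B | c | d
  A -> T0 B | T0 T1
  B -> T2 T2 | b
  T0 -> b
  T1 -> d
  T2 -> c

CYK fill:
  cell(0,0) c: {S,T2}  orig:{S}
  cell(1,1) d: {S,T1}  orig:{S}
  cell(2,2) d: {S,T1}  orig:{S}
  cell(0,1) cd: ∅
  cell(1,2) dd: ∅
  cell(0,2) cdd: ∅

S ∉ T[0,2] ⇒ NO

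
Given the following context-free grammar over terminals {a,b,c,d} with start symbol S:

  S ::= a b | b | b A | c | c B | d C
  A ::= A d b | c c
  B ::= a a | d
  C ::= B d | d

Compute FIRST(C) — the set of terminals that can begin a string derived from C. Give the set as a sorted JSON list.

FIRST iteration:
[1]
  A via A→c c: +{c}
  B via B→a a: +{a}
  B via B→d: +{d}
  C via C→B d: +{a,d}
  S via S→a b: +{a}
  S via S→b: +{b}
  S via S→c: +{c}
  S via S→d C: +{d}
  FIRST[S]={a,b,c,d}  FIRST[A]={c}  FIRST[B]={a,d}  FIRST[C]={a,d}
[2] (stable)
  FIRST[S]={a,b,c,d}  FIRST[A]={c}  FIRST[B]={a,d}  FIRST[C]={a,d}

FIRST(C) = ["a", "d"]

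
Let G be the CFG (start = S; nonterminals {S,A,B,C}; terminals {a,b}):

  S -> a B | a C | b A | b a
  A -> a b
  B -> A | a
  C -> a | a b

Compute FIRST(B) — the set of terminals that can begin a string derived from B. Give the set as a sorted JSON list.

Compute FIRST by fixpoint:
round 1:
  A via A→a b: +{a}
  B via B→A: +{a}
  C via C→a: +{a}
  S via S→a B: +{a}
  S via S→b A: +{b}
  FIRST(S)={a,b}  FIRST(A)={a}  FIRST(B)={a}  FIRST(C)={a}
round 2: — fixpoint
  FIRST(S)={a,b}  FIRST(A)={a}  FIRST(B)={a}  FIRST(C)={a}

FIRST(B) = ["a"]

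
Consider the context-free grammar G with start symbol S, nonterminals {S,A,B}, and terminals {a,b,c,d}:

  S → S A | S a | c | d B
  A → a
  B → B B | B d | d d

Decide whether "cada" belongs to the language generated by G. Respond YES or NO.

Convert to CNF:
  S -> S A | S T1 | T0 B | c
  A -> a
  B -> B B | B T0 | T0 T0
  T0 -> d
  T1 -> a

CYK table (by increasing span):
  cell(0,0) c: {S}
  cell(1,1) a: {A,T1}  orig:{A}
  cell(2,2) d: {T0}  orig:{}
  cell(3,3) a: {A,T1}  orig:{A}
  cell(0,1) ca: {S}
  cell(1,2) ad: ∅
  cell(2,3) da: ∅
  cell(0,2) cad: ∅
  cell(1,3) ada: ∅
  cell(0,3) cada: ∅

S ∉ T[0,3] ⇒ NO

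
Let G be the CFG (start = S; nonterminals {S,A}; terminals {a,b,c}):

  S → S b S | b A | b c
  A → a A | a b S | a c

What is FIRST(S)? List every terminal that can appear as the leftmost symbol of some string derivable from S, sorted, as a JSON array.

FIRST iteration:
round 1:
  A via A→a A: +{a}
  S via S→b A: +{b}
  FIRST(S)={b}  FIRST(A)={a}
round 2: (no change)
  FIRST(S)={b}  FIRST(A)={a}

FIRST(S) = ["b"]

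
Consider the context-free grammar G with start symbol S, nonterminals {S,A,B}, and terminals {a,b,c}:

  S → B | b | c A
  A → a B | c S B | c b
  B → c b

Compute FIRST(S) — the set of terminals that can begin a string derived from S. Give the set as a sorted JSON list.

Compute FIRST by fixpoint:
[1]
  A via A→a B: +{a}
  A via A→c S B: +{c}
  B via B→c b: +{c}
  S via S→B: +{c}
  S via S→b: +{b}
  FIRST(S)={b,c}  FIRST(A)={a,c}  FIRST(B)={c}
[2] (stable)
  FIRST(S)={b,c}  FIRST(A)={a,c}  FIRST(B)={c}

FIRST(S) = ["b", "c"]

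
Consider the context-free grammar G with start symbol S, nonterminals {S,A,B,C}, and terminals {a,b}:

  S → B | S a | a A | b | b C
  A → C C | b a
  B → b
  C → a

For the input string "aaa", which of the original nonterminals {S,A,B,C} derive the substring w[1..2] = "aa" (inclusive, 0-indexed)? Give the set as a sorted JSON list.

CNF form of G:
  S -> S T1 | T0 C | T1 A | b
  A -> C C | T0 T1
  B -> b
  C -> a
  T0 -> b
  T1 -> a

CYK table (by increasing span) — only the sub-triangle for w[1..2]:
  cell(1,1) a: {C,T1}  orig:{C}
  cell(2,2) a: {C,T1}  orig:{C}
  cell(1,2) aa: {A}

Original NTs in T[1,2] deriving "aa": ["A"]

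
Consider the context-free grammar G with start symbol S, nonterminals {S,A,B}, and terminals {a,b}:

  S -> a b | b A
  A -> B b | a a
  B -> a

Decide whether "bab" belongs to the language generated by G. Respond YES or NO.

Convert to CNF:
  S -> T0 A | T1 T0
  A -> B T0 | T1 T1
  B -> a
  T0 -> b
  T1 -> a

Fill CYK table bottom-up:
  T[0,0] 'b' = {T0}  orig:{}
  T[1,1] 'a' = {B,T1}  orig:{B}
  T[2,2] 'b' = {T0}  orig:{}
  T[0,1] 'ba' = ∅
  T[1,2] 'ab' = {A,S}
  T[0,2] 'bab' = {S}

S ∈ T[0,2] ⇒ YES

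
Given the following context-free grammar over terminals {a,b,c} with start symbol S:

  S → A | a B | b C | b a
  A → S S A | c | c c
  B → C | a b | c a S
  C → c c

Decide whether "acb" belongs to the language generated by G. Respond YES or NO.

Convert to CNF:
  S -> S X5 | T0 T0 | T1 B | T2 C | T2 T1 | c
  A -> S X3 | T0 T0 | c
  B -> T0 T0 | T0 X4 | T1 T2
  C -> T0 T0
  T0 -> c
  T1 -> a
  T2 -> b
  X3 -> S A
  X4 -> T1 S
  X5 -> S A

CYK table (by increasing span):
  T[0,0] 'a' = {T1}  orig:{}
  T[1,1] 'c' = {A,S,T0}  orig:{A,S}
  T[2,2] 'b' = {T2}  orig:{}
  T[0,1] 'ac' = {X4}  orig:{}
  T[1,2] 'cb' = ∅
  T[0,2] 'acb' = ∅

S ∉ T[0,2] ⇒ NO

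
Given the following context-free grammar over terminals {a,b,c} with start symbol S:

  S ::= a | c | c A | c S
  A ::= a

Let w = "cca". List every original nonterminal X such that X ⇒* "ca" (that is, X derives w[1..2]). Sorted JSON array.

CNF form of G:
  S -> T0 A | T0 S | a | c
  A -> a
  T0 -> c

Fill CYK table bottom-up, restricted to cells inside w[1..2]:
  cell(1,1) c: {S,T0}  orig:{S}
  cell(2,2) a: {A,S}
  cell(1,2) ca: {S}

Original NTs in T[1,2] deriving "ca": ["S"]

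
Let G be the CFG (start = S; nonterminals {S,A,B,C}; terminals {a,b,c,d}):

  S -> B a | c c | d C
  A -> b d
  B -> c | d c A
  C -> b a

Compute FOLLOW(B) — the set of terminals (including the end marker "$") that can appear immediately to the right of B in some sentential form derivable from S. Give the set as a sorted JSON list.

FIRST sets, iterate to fixpoint:
round 1:
  A via A→b d: +{b}
  B via B→c: +{c}
  B via B→d c A: +{d}
  C via C→b a: +{b}
  S via S→B a: +{c,d}
  S: {c,d}  A: {b}  B: {c,d}  C: {b}
round 2: — fixpoint
  S: {c,d}  A: {b}  B: {c,d}  C: {b}

FOLLOW iteration:
initialize: $ ∈ FOLLOW(S)
round 1:
  S→B a: FOLLOW(B) ⊇ FIRST(a) = {a}; new: +{a}
  S→d C: FOLLOW(C) ⊇ FOLLOW(S) ⊇ {$}; new: +{$}
  FOLLOW(S)={$}  FOLLOW(A)={}  FOLLOW(B)={a}  FOLLOW(C)={$}
round 2:
  B→d c A: FOLLOW(A) ⊇ FOLLOW(B) ⊇ {a}; new: +{a}
  FOLLOW(S)={$}  FOLLOW(A)={a}  FOLLOW(B)={a}  FOLLOW(C)={$}
round 3: (no change)
  FOLLOW(S)={$}  FOLLOW(A)={a}  FOLLOW(B)={a}  FOLLOW(C)={$}

FOLLOW(B) = ["a"]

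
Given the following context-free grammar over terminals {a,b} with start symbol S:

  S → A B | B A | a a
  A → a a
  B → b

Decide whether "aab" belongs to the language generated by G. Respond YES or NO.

CNF form of G:
  S -> A B | B A | T0 T0
  A -> T0 T0
  B -> b
  T0 -> a

CYK fill:
  T[0,0] 'a' = {T0}  orig:{}
  T[1,1] 'a' = {T0}  orig:{}
  T[2,2] 'b' = {B}
  T[0,1] 'aa' = {A,S}
  T[1,2] 'ab' = ∅
  T[0,2] 'aab' = {S}

S ∈ T[0,2] ⇒ YES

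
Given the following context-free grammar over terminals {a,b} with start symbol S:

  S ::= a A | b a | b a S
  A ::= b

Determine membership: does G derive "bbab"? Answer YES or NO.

Convert to CNF:
  S -> T0 A | T1 T0 | T1 X2
  A -> b
  T0 -> a
  T1 -> b
  X2 -> T0 S

CYK fill:
  [0..0]={A,T1}  "b"  orig:{A}
  [1..1]={A,T1}  "b"  orig:{A}
  [2..2]={T0}  "a"  orig:{}
  [3..3]={A,T1}  "b"  orig:{A}
  [0..1]=∅  "bb"
  [1..2]={S}  "ba"
  [2..3]={S}  "ab"
  [0..2]=∅  "bba"
  [1..3]=∅  "bab"
  [0..3]=∅  "bbab"

S ∉ T[0,3] ⇒ NO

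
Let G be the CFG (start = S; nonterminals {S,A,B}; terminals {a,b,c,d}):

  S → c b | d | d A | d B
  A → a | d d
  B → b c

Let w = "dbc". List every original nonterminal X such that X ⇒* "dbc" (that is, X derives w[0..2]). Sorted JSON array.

Convert to CNF:
  S -> T0 A | T0 B | T2 T1 | d
  A -> T0 T0 | a
  B -> T1 T2
  T0 -> d
  T1 -> b
  T2 -> c

CYK fill, restricted to cells inside w[0..2]:
  T[0,0] 'd' = {S,T0}  orig:{S}
  T[1,1] 'b' = {T1}  orig:{}
  T[2,2] 'c' = {T2}  orig:{}
  T[0,1] 'db' = ∅
  T[1,2] 'bc' = {B}
  T[0,2] 'dbc' = {S}

Original NTs in T[0,2] deriving "dbc": ["S"]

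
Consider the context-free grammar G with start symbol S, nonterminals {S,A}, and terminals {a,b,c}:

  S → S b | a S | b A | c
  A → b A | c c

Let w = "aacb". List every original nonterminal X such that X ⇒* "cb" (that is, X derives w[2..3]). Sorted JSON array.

Convert to CNF:
  S -> S T0 | T0 A | T2 S | c
  A -> T0 A | T1 T1
  T0 -> b
  T1 -> c
  T2 -> a

CYK table (by increasing span) (cells [i..j] with 2 ≤ i ≤ j ≤ 3 only):
  T[2,2] 'c' = {S,T1}  orig:{S}
  T[3,3] 'b' = {T0}  orig:{}
  T[2,3] 'cb' = {S}

Original NTs in T[2,3] deriving "cb": ["S"]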